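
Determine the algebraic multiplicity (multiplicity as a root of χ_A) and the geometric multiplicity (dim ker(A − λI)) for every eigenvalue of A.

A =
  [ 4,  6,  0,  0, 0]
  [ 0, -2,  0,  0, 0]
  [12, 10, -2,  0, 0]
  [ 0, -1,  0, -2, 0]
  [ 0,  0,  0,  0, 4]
λ = -2: alg = 3, geom = 2; λ = 4: alg = 2, geom = 2

Step 1 — factor the characteristic polynomial to read off the algebraic multiplicities:
  χ_A(x) = (x - 4)^2*(x + 2)^3

Step 2 — compute geometric multiplicities via the rank-nullity identity g(λ) = n − rank(A − λI):
  rank(A − (-2)·I) = 3, so dim ker(A − (-2)·I) = n − 3 = 2
  rank(A − (4)·I) = 3, so dim ker(A − (4)·I) = n − 3 = 2

Summary:
  λ = -2: algebraic multiplicity = 3, geometric multiplicity = 2
  λ = 4: algebraic multiplicity = 2, geometric multiplicity = 2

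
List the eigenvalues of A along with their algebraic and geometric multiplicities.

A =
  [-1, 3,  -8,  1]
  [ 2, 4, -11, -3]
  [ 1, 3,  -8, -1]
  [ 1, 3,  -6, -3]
λ = -2: alg = 4, geom = 2

Step 1 — factor the characteristic polynomial to read off the algebraic multiplicities:
  χ_A(x) = (x + 2)^4

Step 2 — compute geometric multiplicities via the rank-nullity identity g(λ) = n − rank(A − λI):
  rank(A − (-2)·I) = 2, so dim ker(A − (-2)·I) = n − 2 = 2

Summary:
  λ = -2: algebraic multiplicity = 4, geometric multiplicity = 2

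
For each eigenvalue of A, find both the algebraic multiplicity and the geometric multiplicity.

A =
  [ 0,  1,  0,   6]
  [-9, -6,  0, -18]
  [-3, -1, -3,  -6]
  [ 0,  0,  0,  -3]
λ = -3: alg = 4, geom = 3

Step 1 — factor the characteristic polynomial to read off the algebraic multiplicities:
  χ_A(x) = (x + 3)^4

Step 2 — compute geometric multiplicities via the rank-nullity identity g(λ) = n − rank(A − λI):
  rank(A − (-3)·I) = 1, so dim ker(A − (-3)·I) = n − 1 = 3

Summary:
  λ = -3: algebraic multiplicity = 4, geometric multiplicity = 3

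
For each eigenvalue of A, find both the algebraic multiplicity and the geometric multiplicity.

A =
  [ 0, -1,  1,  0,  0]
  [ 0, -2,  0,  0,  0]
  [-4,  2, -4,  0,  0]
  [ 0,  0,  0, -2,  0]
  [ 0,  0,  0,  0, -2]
λ = -2: alg = 5, geom = 4

Step 1 — factor the characteristic polynomial to read off the algebraic multiplicities:
  χ_A(x) = (x + 2)^5

Step 2 — compute geometric multiplicities via the rank-nullity identity g(λ) = n − rank(A − λI):
  rank(A − (-2)·I) = 1, so dim ker(A − (-2)·I) = n − 1 = 4

Summary:
  λ = -2: algebraic multiplicity = 5, geometric multiplicity = 4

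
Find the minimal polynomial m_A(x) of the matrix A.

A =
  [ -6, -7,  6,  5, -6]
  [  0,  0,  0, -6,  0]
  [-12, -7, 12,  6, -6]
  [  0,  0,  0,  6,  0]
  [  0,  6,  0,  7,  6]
x^4 - 12*x^3 + 36*x^2

The characteristic polynomial is χ_A(x) = x^2*(x - 6)^3, so the eigenvalues are known. The minimal polynomial is
  m_A(x) = Π_λ (x − λ)^{k_λ}
where k_λ is the size of the *largest* Jordan block for λ (equivalently, the smallest k with (A − λI)^k v = 0 for every generalised eigenvector v of λ).

  λ = 0: largest Jordan block has size 2, contributing (x − 0)^2
  λ = 6: largest Jordan block has size 2, contributing (x − 6)^2

So m_A(x) = x^2*(x - 6)^2 = x^4 - 12*x^3 + 36*x^2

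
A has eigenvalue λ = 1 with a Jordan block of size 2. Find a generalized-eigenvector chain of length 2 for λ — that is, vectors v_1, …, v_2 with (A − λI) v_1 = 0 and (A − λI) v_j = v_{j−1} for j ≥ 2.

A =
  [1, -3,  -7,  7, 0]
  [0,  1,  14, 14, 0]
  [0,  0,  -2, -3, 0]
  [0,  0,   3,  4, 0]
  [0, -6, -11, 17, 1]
A Jordan chain for λ = 1 of length 2:
v_1 = (-3, 0, 0, 0, -6)ᵀ
v_2 = (0, 1, 0, 0, 0)ᵀ

Let N = A − (1)·I. We want v_2 with N^2 v_2 = 0 but N^1 v_2 ≠ 0; then v_{j-1} := N · v_j for j = 2, …, 2.

Pick v_2 = (0, 1, 0, 0, 0)ᵀ.
Then v_1 = N · v_2 = (-3, 0, 0, 0, -6)ᵀ.

Sanity check: (A − (1)·I) v_1 = (0, 0, 0, 0, 0)ᵀ = 0. ✓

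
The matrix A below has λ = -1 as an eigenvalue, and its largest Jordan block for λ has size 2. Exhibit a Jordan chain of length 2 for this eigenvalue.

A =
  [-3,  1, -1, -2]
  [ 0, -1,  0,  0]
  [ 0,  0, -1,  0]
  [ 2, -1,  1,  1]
A Jordan chain for λ = -1 of length 2:
v_1 = (-2, 0, 0, 2)ᵀ
v_2 = (1, 0, 0, 0)ᵀ

Let N = A − (-1)·I. We want v_2 with N^2 v_2 = 0 but N^1 v_2 ≠ 0; then v_{j-1} := N · v_j for j = 2, …, 2.

Pick v_2 = (1, 0, 0, 0)ᵀ.
Then v_1 = N · v_2 = (-2, 0, 0, 2)ᵀ.

Sanity check: (A − (-1)·I) v_1 = (0, 0, 0, 0)ᵀ = 0. ✓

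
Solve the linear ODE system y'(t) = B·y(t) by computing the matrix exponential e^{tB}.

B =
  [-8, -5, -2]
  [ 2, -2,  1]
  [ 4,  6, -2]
e^{tB} =
  [-t^2*exp(-4*t) - 4*t*exp(-4*t) + exp(-4*t), -t^2*exp(-4*t) - 5*t*exp(-4*t), -t^2*exp(-4*t)/2 - 2*t*exp(-4*t)]
  [2*t*exp(-4*t), 2*t*exp(-4*t) + exp(-4*t), t*exp(-4*t)]
  [2*t^2*exp(-4*t) + 4*t*exp(-4*t), 2*t^2*exp(-4*t) + 6*t*exp(-4*t), t^2*exp(-4*t) + 2*t*exp(-4*t) + exp(-4*t)]

Strategy: write B = P · J · P⁻¹ where J is a Jordan canonical form, so e^{tB} = P · e^{tJ} · P⁻¹, and e^{tJ} can be computed block-by-block.

B has Jordan form
J =
  [-4,  1,  0]
  [ 0, -4,  1]
  [ 0,  0, -4]
(up to reordering of blocks).

Per-block formulas:
  For a 3×3 Jordan block J_3(-4): exp(t · J_3(-4)) = e^(-4t)·(I + t·N + (t^2/2)·N^2), where N is the 3×3 nilpotent shift.

After assembling e^{tJ} and conjugating by P, we get:

e^{tB} =
  [-t^2*exp(-4*t) - 4*t*exp(-4*t) + exp(-4*t), -t^2*exp(-4*t) - 5*t*exp(-4*t), -t^2*exp(-4*t)/2 - 2*t*exp(-4*t)]
  [2*t*exp(-4*t), 2*t*exp(-4*t) + exp(-4*t), t*exp(-4*t)]
  [2*t^2*exp(-4*t) + 4*t*exp(-4*t), 2*t^2*exp(-4*t) + 6*t*exp(-4*t), t^2*exp(-4*t) + 2*t*exp(-4*t) + exp(-4*t)]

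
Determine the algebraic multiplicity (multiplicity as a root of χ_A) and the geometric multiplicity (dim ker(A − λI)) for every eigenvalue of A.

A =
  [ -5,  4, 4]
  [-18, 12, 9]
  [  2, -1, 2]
λ = 3: alg = 3, geom = 2

Step 1 — factor the characteristic polynomial to read off the algebraic multiplicities:
  χ_A(x) = (x - 3)^3

Step 2 — compute geometric multiplicities via the rank-nullity identity g(λ) = n − rank(A − λI):
  rank(A − (3)·I) = 1, so dim ker(A − (3)·I) = n − 1 = 2

Summary:
  λ = 3: algebraic multiplicity = 3, geometric multiplicity = 2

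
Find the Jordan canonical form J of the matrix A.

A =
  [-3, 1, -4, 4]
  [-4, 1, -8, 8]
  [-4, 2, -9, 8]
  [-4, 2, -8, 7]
J_2(-1) ⊕ J_1(-1) ⊕ J_1(-1)

The characteristic polynomial is
  det(x·I − A) = x^4 + 4*x^3 + 6*x^2 + 4*x + 1 = (x + 1)^4

Eigenvalues and multiplicities (the geometric multiplicity of λ is n − rank(A − λI), which equals the number of Jordan blocks for λ):
  λ = -1: algebraic multiplicity = 4, geometric multiplicity = 3

Determining the block sizes for each eigenvalue:
  λ = -1: 3 blocks summing to 4 forces exactly one block of size 2 and the rest size 1 → block sizes [2, 1, 1]

Assembling the blocks gives a Jordan form
J =
  [-1,  1,  0,  0]
  [ 0, -1,  0,  0]
  [ 0,  0, -1,  0]
  [ 0,  0,  0, -1]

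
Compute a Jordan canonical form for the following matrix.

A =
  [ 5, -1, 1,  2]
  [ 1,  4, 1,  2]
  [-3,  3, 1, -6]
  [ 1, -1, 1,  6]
J_3(4) ⊕ J_1(4)

The characteristic polynomial is
  det(x·I − A) = x^4 - 16*x^3 + 96*x^2 - 256*x + 256 = (x - 4)^4

Eigenvalues and multiplicities (the geometric multiplicity of λ is n − rank(A − λI), which equals the number of Jordan blocks for λ):
  λ = 4: algebraic multiplicity = 4, geometric multiplicity = 2

Determining the block sizes for each eigenvalue:
  λ = 4: with am = 4 and gm = 2, the partition is not yet determined (e.g. several partitions of 4 into 2 parts exist). Let N = A − (4)·I. Computing rank(N^1) = 2, rank(N^2) = 1, rank(N^3) = 0; the number of blocks of size ≥ j is rank(N^{j−1}) − rank(N^j), giving [2, 1, 1]. So we have 1 block(s) of size 3, 1 block(s) of size 1 → block sizes [3, 1]

Assembling the blocks gives a Jordan form
J =
  [4, 1, 0, 0]
  [0, 4, 1, 0]
  [0, 0, 4, 0]
  [0, 0, 0, 4]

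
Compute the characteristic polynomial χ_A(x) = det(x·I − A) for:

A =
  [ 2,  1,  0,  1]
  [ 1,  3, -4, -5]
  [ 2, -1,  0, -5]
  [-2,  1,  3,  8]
x^4 - 13*x^3 + 63*x^2 - 135*x + 108

Expanding det(x·I − A) (e.g. by cofactor expansion or by noting that A is similar to its Jordan form J, which has the same characteristic polynomial as A) gives
  χ_A(x) = x^4 - 13*x^3 + 63*x^2 - 135*x + 108
which factors as (x - 4)*(x - 3)^3. The eigenvalues (with algebraic multiplicities) are λ = 3 with multiplicity 3, λ = 4 with multiplicity 1.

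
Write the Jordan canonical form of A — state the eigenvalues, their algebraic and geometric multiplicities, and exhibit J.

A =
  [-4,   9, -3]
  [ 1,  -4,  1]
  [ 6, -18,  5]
J_2(-1) ⊕ J_1(-1)

The characteristic polynomial is
  det(x·I − A) = x^3 + 3*x^2 + 3*x + 1 = (x + 1)^3

Eigenvalues and multiplicities (the geometric multiplicity of λ is n − rank(A − λI), which equals the number of Jordan blocks for λ):
  λ = -1: algebraic multiplicity = 3, geometric multiplicity = 2

Determining the block sizes for each eigenvalue:
  λ = -1: 2 blocks summing to 3 forces exactly one block of size 2 and the rest size 1 → block sizes [2, 1]

Assembling the blocks gives a Jordan form
J =
  [-1,  1,  0]
  [ 0, -1,  0]
  [ 0,  0, -1]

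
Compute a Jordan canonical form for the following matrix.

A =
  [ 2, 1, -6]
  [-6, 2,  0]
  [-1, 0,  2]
J_3(2)

The characteristic polynomial is
  det(x·I − A) = x^3 - 6*x^2 + 12*x - 8 = (x - 2)^3

Eigenvalues and multiplicities (the geometric multiplicity of λ is n − rank(A − λI), which equals the number of Jordan blocks for λ):
  λ = 2: algebraic multiplicity = 3, geometric multiplicity = 1

Determining the block sizes for each eigenvalue:
  λ = 2: one block (gm = 1), so the single block has size am = 3 → block sizes [3]

Assembling the blocks gives a Jordan form
J =
  [2, 1, 0]
  [0, 2, 1]
  [0, 0, 2]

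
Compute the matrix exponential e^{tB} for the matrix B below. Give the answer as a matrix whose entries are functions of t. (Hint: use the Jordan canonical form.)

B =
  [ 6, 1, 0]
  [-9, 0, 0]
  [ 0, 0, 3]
e^{tB} =
  [3*t*exp(3*t) + exp(3*t), t*exp(3*t), 0]
  [-9*t*exp(3*t), -3*t*exp(3*t) + exp(3*t), 0]
  [0, 0, exp(3*t)]

Strategy: write B = P · J · P⁻¹ where J is a Jordan canonical form, so e^{tB} = P · e^{tJ} · P⁻¹, and e^{tJ} can be computed block-by-block.

B has Jordan form
J =
  [3, 1, 0]
  [0, 3, 0]
  [0, 0, 3]
(up to reordering of blocks).

Per-block formulas:
  For a 2×2 Jordan block J_2(3): exp(t · J_2(3)) = e^(3t)·(I + t·N), where N is the 2×2 nilpotent shift.
  For a 1×1 block at λ = 3: exp(t · [3]) = [e^(3t)].

After assembling e^{tJ} and conjugating by P, we get:

e^{tB} =
  [3*t*exp(3*t) + exp(3*t), t*exp(3*t), 0]
  [-9*t*exp(3*t), -3*t*exp(3*t) + exp(3*t), 0]
  [0, 0, exp(3*t)]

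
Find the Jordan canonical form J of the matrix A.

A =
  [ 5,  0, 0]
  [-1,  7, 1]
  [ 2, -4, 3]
J_2(5) ⊕ J_1(5)

The characteristic polynomial is
  det(x·I − A) = x^3 - 15*x^2 + 75*x - 125 = (x - 5)^3

Eigenvalues and multiplicities (the geometric multiplicity of λ is n − rank(A − λI), which equals the number of Jordan blocks for λ):
  λ = 5: algebraic multiplicity = 3, geometric multiplicity = 2

Determining the block sizes for each eigenvalue:
  λ = 5: 2 blocks summing to 3 forces exactly one block of size 2 and the rest size 1 → block sizes [2, 1]

Assembling the blocks gives a Jordan form
J =
  [5, 1, 0]
  [0, 5, 0]
  [0, 0, 5]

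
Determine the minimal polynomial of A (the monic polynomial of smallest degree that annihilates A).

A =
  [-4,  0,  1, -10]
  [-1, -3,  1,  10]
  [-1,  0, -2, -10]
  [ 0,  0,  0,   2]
x^3 + 4*x^2 - 3*x - 18

The characteristic polynomial is χ_A(x) = (x - 2)*(x + 3)^3, so the eigenvalues are known. The minimal polynomial is
  m_A(x) = Π_λ (x − λ)^{k_λ}
where k_λ is the size of the *largest* Jordan block for λ (equivalently, the smallest k with (A − λI)^k v = 0 for every generalised eigenvector v of λ).

  λ = -3: largest Jordan block has size 2, contributing (x + 3)^2
  λ = 2: largest Jordan block has size 1, contributing (x − 2)

So m_A(x) = (x - 2)*(x + 3)^2 = x^3 + 4*x^2 - 3*x - 18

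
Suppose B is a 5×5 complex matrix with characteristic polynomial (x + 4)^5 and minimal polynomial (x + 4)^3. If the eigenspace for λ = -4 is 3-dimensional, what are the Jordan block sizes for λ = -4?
Block sizes for λ = -4: [3, 1, 1]

Step 1 — from the characteristic polynomial, algebraic multiplicity of λ = -4 is 5. From dim ker(B − (-4)·I) = 3, there are exactly 3 Jordan blocks for λ = -4.
Step 2 — from the minimal polynomial, the factor (x + 4)^3 tells us the largest block for λ = -4 has size 3.
Step 3 — with total size 5, 3 blocks, and largest block 3, the block sizes (in nonincreasing order) are [3, 1, 1].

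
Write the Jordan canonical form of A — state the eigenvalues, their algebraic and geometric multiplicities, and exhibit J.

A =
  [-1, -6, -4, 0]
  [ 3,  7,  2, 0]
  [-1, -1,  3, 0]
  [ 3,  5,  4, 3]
J_3(3) ⊕ J_1(3)

The characteristic polynomial is
  det(x·I − A) = x^4 - 12*x^3 + 54*x^2 - 108*x + 81 = (x - 3)^4

Eigenvalues and multiplicities (the geometric multiplicity of λ is n − rank(A − λI), which equals the number of Jordan blocks for λ):
  λ = 3: algebraic multiplicity = 4, geometric multiplicity = 2

Determining the block sizes for each eigenvalue:
  λ = 3: with am = 4 and gm = 2, the partition is not yet determined (e.g. several partitions of 4 into 2 parts exist). Let N = A − (3)·I. Computing rank(N^1) = 2, rank(N^2) = 1, rank(N^3) = 0; the number of blocks of size ≥ j is rank(N^{j−1}) − rank(N^j), giving [2, 1, 1]. So we have 1 block(s) of size 3, 1 block(s) of size 1 → block sizes [3, 1]

Assembling the blocks gives a Jordan form
J =
  [3, 1, 0, 0]
  [0, 3, 1, 0]
  [0, 0, 3, 0]
  [0, 0, 0, 3]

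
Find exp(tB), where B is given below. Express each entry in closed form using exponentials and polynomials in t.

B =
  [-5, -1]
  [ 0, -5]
e^{tB} =
  [exp(-5*t), -t*exp(-5*t)]
  [0, exp(-5*t)]

Strategy: write B = P · J · P⁻¹ where J is a Jordan canonical form, so e^{tB} = P · e^{tJ} · P⁻¹, and e^{tJ} can be computed block-by-block.

B has Jordan form
J =
  [-5,  1]
  [ 0, -5]
(up to reordering of blocks).

Per-block formulas:
  For a 2×2 Jordan block J_2(-5): exp(t · J_2(-5)) = e^(-5t)·(I + t·N), where N is the 2×2 nilpotent shift.

After assembling e^{tJ} and conjugating by P, we get:

e^{tB} =
  [exp(-5*t), -t*exp(-5*t)]
  [0, exp(-5*t)]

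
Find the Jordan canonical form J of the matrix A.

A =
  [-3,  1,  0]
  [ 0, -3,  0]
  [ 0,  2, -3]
J_2(-3) ⊕ J_1(-3)

The characteristic polynomial is
  det(x·I − A) = x^3 + 9*x^2 + 27*x + 27 = (x + 3)^3

Eigenvalues and multiplicities (the geometric multiplicity of λ is n − rank(A − λI), which equals the number of Jordan blocks for λ):
  λ = -3: algebraic multiplicity = 3, geometric multiplicity = 2

Determining the block sizes for each eigenvalue:
  λ = -3: 2 blocks summing to 3 forces exactly one block of size 2 and the rest size 1 → block sizes [2, 1]

Assembling the blocks gives a Jordan form
J =
  [-3,  1,  0]
  [ 0, -3,  0]
  [ 0,  0, -3]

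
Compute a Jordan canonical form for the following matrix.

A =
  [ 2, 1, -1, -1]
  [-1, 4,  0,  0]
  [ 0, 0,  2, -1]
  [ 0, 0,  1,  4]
J_3(3) ⊕ J_1(3)

The characteristic polynomial is
  det(x·I − A) = x^4 - 12*x^3 + 54*x^2 - 108*x + 81 = (x - 3)^4

Eigenvalues and multiplicities (the geometric multiplicity of λ is n − rank(A − λI), which equals the number of Jordan blocks for λ):
  λ = 3: algebraic multiplicity = 4, geometric multiplicity = 2

Determining the block sizes for each eigenvalue:
  λ = 3: with am = 4 and gm = 2, the partition is not yet determined (e.g. several partitions of 4 into 2 parts exist). Let N = A − (3)·I. Computing rank(N^1) = 2, rank(N^2) = 1, rank(N^3) = 0; the number of blocks of size ≥ j is rank(N^{j−1}) − rank(N^j), giving [2, 1, 1]. So we have 1 block(s) of size 3, 1 block(s) of size 1 → block sizes [3, 1]

Assembling the blocks gives a Jordan form
J =
  [3, 1, 0, 0]
  [0, 3, 1, 0]
  [0, 0, 3, 0]
  [0, 0, 0, 3]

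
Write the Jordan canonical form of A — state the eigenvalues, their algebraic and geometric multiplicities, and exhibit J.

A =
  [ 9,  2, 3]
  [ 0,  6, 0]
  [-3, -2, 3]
J_2(6) ⊕ J_1(6)

The characteristic polynomial is
  det(x·I − A) = x^3 - 18*x^2 + 108*x - 216 = (x - 6)^3

Eigenvalues and multiplicities (the geometric multiplicity of λ is n − rank(A − λI), which equals the number of Jordan blocks for λ):
  λ = 6: algebraic multiplicity = 3, geometric multiplicity = 2

Determining the block sizes for each eigenvalue:
  λ = 6: 2 blocks summing to 3 forces exactly one block of size 2 and the rest size 1 → block sizes [2, 1]

Assembling the blocks gives a Jordan form
J =
  [6, 1, 0]
  [0, 6, 0]
  [0, 0, 6]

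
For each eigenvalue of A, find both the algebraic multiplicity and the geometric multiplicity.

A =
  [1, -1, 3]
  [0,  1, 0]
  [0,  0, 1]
λ = 1: alg = 3, geom = 2

Step 1 — factor the characteristic polynomial to read off the algebraic multiplicities:
  χ_A(x) = (x - 1)^3

Step 2 — compute geometric multiplicities via the rank-nullity identity g(λ) = n − rank(A − λI):
  rank(A − (1)·I) = 1, so dim ker(A − (1)·I) = n − 1 = 2

Summary:
  λ = 1: algebraic multiplicity = 3, geometric multiplicity = 2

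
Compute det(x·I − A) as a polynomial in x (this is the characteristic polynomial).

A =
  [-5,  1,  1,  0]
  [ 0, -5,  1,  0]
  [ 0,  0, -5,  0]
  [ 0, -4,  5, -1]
x^4 + 16*x^3 + 90*x^2 + 200*x + 125

Expanding det(x·I − A) (e.g. by cofactor expansion or by noting that A is similar to its Jordan form J, which has the same characteristic polynomial as A) gives
  χ_A(x) = x^4 + 16*x^3 + 90*x^2 + 200*x + 125
which factors as (x + 1)*(x + 5)^3. The eigenvalues (with algebraic multiplicities) are λ = -5 with multiplicity 3, λ = -1 with multiplicity 1.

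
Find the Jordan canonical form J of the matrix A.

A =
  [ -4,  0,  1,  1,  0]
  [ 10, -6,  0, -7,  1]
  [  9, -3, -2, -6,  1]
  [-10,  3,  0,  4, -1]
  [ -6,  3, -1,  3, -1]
J_2(-3) ⊕ J_1(-3) ⊕ J_2(0)

The characteristic polynomial is
  det(x·I − A) = x^5 + 9*x^4 + 27*x^3 + 27*x^2 = x^2*(x + 3)^3

Eigenvalues and multiplicities (the geometric multiplicity of λ is n − rank(A − λI), which equals the number of Jordan blocks for λ):
  λ = -3: algebraic multiplicity = 3, geometric multiplicity = 2
  λ = 0: algebraic multiplicity = 2, geometric multiplicity = 1

Determining the block sizes for each eigenvalue:
  λ = -3: 2 blocks summing to 3 forces exactly one block of size 2 and the rest size 1 → block sizes [2, 1]
  λ = 0: one block (gm = 1), so the single block has size am = 2 → block sizes [2]

Assembling the blocks gives a Jordan form
J =
  [-3,  1,  0, 0, 0]
  [ 0, -3,  0, 0, 0]
  [ 0,  0, -3, 0, 0]
  [ 0,  0,  0, 0, 1]
  [ 0,  0,  0, 0, 0]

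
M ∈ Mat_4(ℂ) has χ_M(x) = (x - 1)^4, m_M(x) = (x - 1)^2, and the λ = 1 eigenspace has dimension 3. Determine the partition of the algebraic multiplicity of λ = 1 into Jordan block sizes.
Block sizes for λ = 1: [2, 1, 1]

Step 1 — from the characteristic polynomial, algebraic multiplicity of λ = 1 is 4. From dim ker(M − (1)·I) = 3, there are exactly 3 Jordan blocks for λ = 1.
Step 2 — from the minimal polynomial, the factor (x − 1)^2 tells us the largest block for λ = 1 has size 2.
Step 3 — with total size 4, 3 blocks, and largest block 2, the block sizes (in nonincreasing order) are [2, 1, 1].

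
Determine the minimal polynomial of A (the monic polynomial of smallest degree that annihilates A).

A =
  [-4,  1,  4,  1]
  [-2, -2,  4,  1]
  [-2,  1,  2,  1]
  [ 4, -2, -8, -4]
x^3 + 6*x^2 + 12*x + 8

The characteristic polynomial is χ_A(x) = (x + 2)^4, so the eigenvalues are known. The minimal polynomial is
  m_A(x) = Π_λ (x − λ)^{k_λ}
where k_λ is the size of the *largest* Jordan block for λ (equivalently, the smallest k with (A − λI)^k v = 0 for every generalised eigenvector v of λ).

  λ = -2: largest Jordan block has size 3, contributing (x + 2)^3

So m_A(x) = (x + 2)^3 = x^3 + 6*x^2 + 12*x + 8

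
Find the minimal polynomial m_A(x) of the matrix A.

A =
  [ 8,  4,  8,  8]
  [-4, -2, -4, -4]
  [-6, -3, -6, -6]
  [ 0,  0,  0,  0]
x^2

The characteristic polynomial is χ_A(x) = x^4, so the eigenvalues are known. The minimal polynomial is
  m_A(x) = Π_λ (x − λ)^{k_λ}
where k_λ is the size of the *largest* Jordan block for λ (equivalently, the smallest k with (A − λI)^k v = 0 for every generalised eigenvector v of λ).

  λ = 0: largest Jordan block has size 2, contributing (x − 0)^2

So m_A(x) = x^2 = x^2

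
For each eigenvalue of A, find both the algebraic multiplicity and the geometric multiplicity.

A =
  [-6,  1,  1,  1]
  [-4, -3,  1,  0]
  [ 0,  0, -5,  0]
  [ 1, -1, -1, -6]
λ = -5: alg = 4, geom = 2

Step 1 — factor the characteristic polynomial to read off the algebraic multiplicities:
  χ_A(x) = (x + 5)^4

Step 2 — compute geometric multiplicities via the rank-nullity identity g(λ) = n − rank(A − λI):
  rank(A − (-5)·I) = 2, so dim ker(A − (-5)·I) = n − 2 = 2

Summary:
  λ = -5: algebraic multiplicity = 4, geometric multiplicity = 2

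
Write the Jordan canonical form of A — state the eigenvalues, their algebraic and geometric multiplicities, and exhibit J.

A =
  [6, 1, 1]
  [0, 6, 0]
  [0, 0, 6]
J_2(6) ⊕ J_1(6)

The characteristic polynomial is
  det(x·I − A) = x^3 - 18*x^2 + 108*x - 216 = (x - 6)^3

Eigenvalues and multiplicities (the geometric multiplicity of λ is n − rank(A − λI), which equals the number of Jordan blocks for λ):
  λ = 6: algebraic multiplicity = 3, geometric multiplicity = 2

Determining the block sizes for each eigenvalue:
  λ = 6: 2 blocks summing to 3 forces exactly one block of size 2 and the rest size 1 → block sizes [2, 1]

Assembling the blocks gives a Jordan form
J =
  [6, 1, 0]
  [0, 6, 0]
  [0, 0, 6]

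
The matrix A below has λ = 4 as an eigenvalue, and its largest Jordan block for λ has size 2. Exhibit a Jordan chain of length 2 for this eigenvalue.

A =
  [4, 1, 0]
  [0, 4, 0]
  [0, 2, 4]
A Jordan chain for λ = 4 of length 2:
v_1 = (1, 0, 2)ᵀ
v_2 = (0, 1, 0)ᵀ

Let N = A − (4)·I. We want v_2 with N^2 v_2 = 0 but N^1 v_2 ≠ 0; then v_{j-1} := N · v_j for j = 2, …, 2.

Pick v_2 = (0, 1, 0)ᵀ.
Then v_1 = N · v_2 = (1, 0, 2)ᵀ.

Sanity check: (A − (4)·I) v_1 = (0, 0, 0)ᵀ = 0. ✓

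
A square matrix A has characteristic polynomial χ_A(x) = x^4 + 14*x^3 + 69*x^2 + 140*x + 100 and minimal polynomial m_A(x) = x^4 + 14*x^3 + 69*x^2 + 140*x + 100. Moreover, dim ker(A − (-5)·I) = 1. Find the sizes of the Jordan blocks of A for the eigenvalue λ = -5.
Block sizes for λ = -5: [2]

Step 1 — from the characteristic polynomial, algebraic multiplicity of λ = -5 is 2. From dim ker(A − (-5)·I) = 1, there are exactly 1 Jordan blocks for λ = -5.
Step 2 — from the minimal polynomial, the factor (x + 5)^2 tells us the largest block for λ = -5 has size 2.
Step 3 — with total size 2, 1 blocks, and largest block 2, the block sizes (in nonincreasing order) are [2].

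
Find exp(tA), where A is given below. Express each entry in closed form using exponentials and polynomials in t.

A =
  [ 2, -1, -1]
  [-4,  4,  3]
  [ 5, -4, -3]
e^{tA} =
  [t*exp(t) + exp(t), -t*exp(t), -t*exp(t)]
  [-t^2*exp(t)/2 - 4*t*exp(t), t^2*exp(t)/2 + 3*t*exp(t) + exp(t), t^2*exp(t)/2 + 3*t*exp(t)]
  [t^2*exp(t)/2 + 5*t*exp(t), -t^2*exp(t)/2 - 4*t*exp(t), -t^2*exp(t)/2 - 4*t*exp(t) + exp(t)]

Strategy: write A = P · J · P⁻¹ where J is a Jordan canonical form, so e^{tA} = P · e^{tJ} · P⁻¹, and e^{tJ} can be computed block-by-block.

A has Jordan form
J =
  [1, 1, 0]
  [0, 1, 1]
  [0, 0, 1]
(up to reordering of blocks).

Per-block formulas:
  For a 3×3 Jordan block J_3(1): exp(t · J_3(1)) = e^(1t)·(I + t·N + (t^2/2)·N^2), where N is the 3×3 nilpotent shift.

After assembling e^{tJ} and conjugating by P, we get:

e^{tA} =
  [t*exp(t) + exp(t), -t*exp(t), -t*exp(t)]
  [-t^2*exp(t)/2 - 4*t*exp(t), t^2*exp(t)/2 + 3*t*exp(t) + exp(t), t^2*exp(t)/2 + 3*t*exp(t)]
  [t^2*exp(t)/2 + 5*t*exp(t), -t^2*exp(t)/2 - 4*t*exp(t), -t^2*exp(t)/2 - 4*t*exp(t) + exp(t)]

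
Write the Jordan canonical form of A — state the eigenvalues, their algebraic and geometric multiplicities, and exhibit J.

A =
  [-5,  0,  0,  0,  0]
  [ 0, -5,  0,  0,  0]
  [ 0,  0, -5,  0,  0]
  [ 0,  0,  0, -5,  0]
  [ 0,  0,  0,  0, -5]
J_1(-5) ⊕ J_1(-5) ⊕ J_1(-5) ⊕ J_1(-5) ⊕ J_1(-5)

The characteristic polynomial is
  det(x·I − A) = x^5 + 25*x^4 + 250*x^3 + 1250*x^2 + 3125*x + 3125 = (x + 5)^5

Eigenvalues and multiplicities (the geometric multiplicity of λ is n − rank(A − λI), which equals the number of Jordan blocks for λ):
  λ = -5: algebraic multiplicity = 5, geometric multiplicity = 5

Determining the block sizes for each eigenvalue:
  λ = -5: gm = am = 5, so every block has size 1 → block sizes [1, 1, 1, 1, 1]

Assembling the blocks gives a Jordan form
J =
  [-5,  0,  0,  0,  0]
  [ 0, -5,  0,  0,  0]
  [ 0,  0, -5,  0,  0]
  [ 0,  0,  0, -5,  0]
  [ 0,  0,  0,  0, -5]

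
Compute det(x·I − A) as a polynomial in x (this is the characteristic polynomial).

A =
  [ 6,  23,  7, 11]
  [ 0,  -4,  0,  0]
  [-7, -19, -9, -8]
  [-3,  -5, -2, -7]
x^4 + 14*x^3 + 73*x^2 + 168*x + 144

Expanding det(x·I − A) (e.g. by cofactor expansion or by noting that A is similar to its Jordan form J, which has the same characteristic polynomial as A) gives
  χ_A(x) = x^4 + 14*x^3 + 73*x^2 + 168*x + 144
which factors as (x + 3)^2*(x + 4)^2. The eigenvalues (with algebraic multiplicities) are λ = -4 with multiplicity 2, λ = -3 with multiplicity 2.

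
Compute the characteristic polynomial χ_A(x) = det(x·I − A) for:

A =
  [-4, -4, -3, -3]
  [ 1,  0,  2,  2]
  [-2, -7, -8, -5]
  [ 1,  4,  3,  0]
x^4 + 12*x^3 + 54*x^2 + 108*x + 81

Expanding det(x·I − A) (e.g. by cofactor expansion or by noting that A is similar to its Jordan form J, which has the same characteristic polynomial as A) gives
  χ_A(x) = x^4 + 12*x^3 + 54*x^2 + 108*x + 81
which factors as (x + 3)^4. The eigenvalues (with algebraic multiplicities) are λ = -3 with multiplicity 4.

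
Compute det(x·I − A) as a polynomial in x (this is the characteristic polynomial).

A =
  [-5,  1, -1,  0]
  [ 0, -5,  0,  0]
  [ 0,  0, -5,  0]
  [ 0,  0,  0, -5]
x^4 + 20*x^3 + 150*x^2 + 500*x + 625

Expanding det(x·I − A) (e.g. by cofactor expansion or by noting that A is similar to its Jordan form J, which has the same characteristic polynomial as A) gives
  χ_A(x) = x^4 + 20*x^3 + 150*x^2 + 500*x + 625
which factors as (x + 5)^4. The eigenvalues (with algebraic multiplicities) are λ = -5 with multiplicity 4.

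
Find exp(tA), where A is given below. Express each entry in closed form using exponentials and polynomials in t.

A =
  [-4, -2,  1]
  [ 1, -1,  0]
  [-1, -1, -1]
e^{tA} =
  [t^2*exp(-2*t)/2 - 2*t*exp(-2*t) + exp(-2*t), t^2*exp(-2*t)/2 - 2*t*exp(-2*t), -t^2*exp(-2*t)/2 + t*exp(-2*t)]
  [-t^2*exp(-2*t)/2 + t*exp(-2*t), -t^2*exp(-2*t)/2 + t*exp(-2*t) + exp(-2*t), t^2*exp(-2*t)/2]
  [-t*exp(-2*t), -t*exp(-2*t), t*exp(-2*t) + exp(-2*t)]

Strategy: write A = P · J · P⁻¹ where J is a Jordan canonical form, so e^{tA} = P · e^{tJ} · P⁻¹, and e^{tJ} can be computed block-by-block.

A has Jordan form
J =
  [-2,  1,  0]
  [ 0, -2,  1]
  [ 0,  0, -2]
(up to reordering of blocks).

Per-block formulas:
  For a 3×3 Jordan block J_3(-2): exp(t · J_3(-2)) = e^(-2t)·(I + t·N + (t^2/2)·N^2), where N is the 3×3 nilpotent shift.

After assembling e^{tJ} and conjugating by P, we get:

e^{tA} =
  [t^2*exp(-2*t)/2 - 2*t*exp(-2*t) + exp(-2*t), t^2*exp(-2*t)/2 - 2*t*exp(-2*t), -t^2*exp(-2*t)/2 + t*exp(-2*t)]
  [-t^2*exp(-2*t)/2 + t*exp(-2*t), -t^2*exp(-2*t)/2 + t*exp(-2*t) + exp(-2*t), t^2*exp(-2*t)/2]
  [-t*exp(-2*t), -t*exp(-2*t), t*exp(-2*t) + exp(-2*t)]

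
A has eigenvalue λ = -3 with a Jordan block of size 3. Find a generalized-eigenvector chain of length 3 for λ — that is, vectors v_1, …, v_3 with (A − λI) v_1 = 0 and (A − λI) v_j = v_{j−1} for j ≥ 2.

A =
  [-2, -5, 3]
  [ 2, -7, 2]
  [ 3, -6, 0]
A Jordan chain for λ = -3 of length 3:
v_1 = (-3, -6, -9)ᵀ
v_2 = (-5, -4, -6)ᵀ
v_3 = (0, 1, 0)ᵀ

Let N = A − (-3)·I. We want v_3 with N^3 v_3 = 0 but N^2 v_3 ≠ 0; then v_{j-1} := N · v_j for j = 3, …, 2.

Pick v_3 = (0, 1, 0)ᵀ.
Then v_2 = N · v_3 = (-5, -4, -6)ᵀ.
Then v_1 = N · v_2 = (-3, -6, -9)ᵀ.

Sanity check: (A − (-3)·I) v_1 = (0, 0, 0)ᵀ = 0. ✓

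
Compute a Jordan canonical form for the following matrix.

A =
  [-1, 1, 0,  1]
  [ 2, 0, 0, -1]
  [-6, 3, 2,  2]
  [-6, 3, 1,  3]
J_3(1) ⊕ J_1(1)

The characteristic polynomial is
  det(x·I − A) = x^4 - 4*x^3 + 6*x^2 - 4*x + 1 = (x - 1)^4

Eigenvalues and multiplicities (the geometric multiplicity of λ is n − rank(A − λI), which equals the number of Jordan blocks for λ):
  λ = 1: algebraic multiplicity = 4, geometric multiplicity = 2

Determining the block sizes for each eigenvalue:
  λ = 1: with am = 4 and gm = 2, the partition is not yet determined (e.g. several partitions of 4 into 2 parts exist). Let N = A − (1)·I. Computing rank(N^1) = 2, rank(N^2) = 1, rank(N^3) = 0; the number of blocks of size ≥ j is rank(N^{j−1}) − rank(N^j), giving [2, 1, 1]. So we have 1 block(s) of size 3, 1 block(s) of size 1 → block sizes [3, 1]

Assembling the blocks gives a Jordan form
J =
  [1, 1, 0, 0]
  [0, 1, 1, 0]
  [0, 0, 1, 0]
  [0, 0, 0, 1]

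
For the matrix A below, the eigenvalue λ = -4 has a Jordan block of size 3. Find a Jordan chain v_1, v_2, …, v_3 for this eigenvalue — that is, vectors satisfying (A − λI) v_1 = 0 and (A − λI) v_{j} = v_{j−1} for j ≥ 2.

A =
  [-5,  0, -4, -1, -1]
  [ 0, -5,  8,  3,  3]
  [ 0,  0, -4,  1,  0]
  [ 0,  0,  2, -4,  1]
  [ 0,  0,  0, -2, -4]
A Jordan chain for λ = -4 of length 3:
v_1 = (4, -4, -2, 0, 4)ᵀ
v_2 = (-2, -2, 0, -2, 0)ᵀ
v_3 = (6, -6, -1, 0, 0)ᵀ

Let N = A − (-4)·I. We want v_3 with N^3 v_3 = 0 but N^2 v_3 ≠ 0; then v_{j-1} := N · v_j for j = 3, …, 2.

Pick v_3 = (6, -6, -1, 0, 0)ᵀ.
Then v_2 = N · v_3 = (-2, -2, 0, -2, 0)ᵀ.
Then v_1 = N · v_2 = (4, -4, -2, 0, 4)ᵀ.

Sanity check: (A − (-4)·I) v_1 = (0, 0, 0, 0, 0)ᵀ = 0. ✓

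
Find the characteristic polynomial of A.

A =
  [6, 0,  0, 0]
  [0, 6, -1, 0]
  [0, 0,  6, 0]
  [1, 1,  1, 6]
x^4 - 24*x^3 + 216*x^2 - 864*x + 1296

Expanding det(x·I − A) (e.g. by cofactor expansion or by noting that A is similar to its Jordan form J, which has the same characteristic polynomial as A) gives
  χ_A(x) = x^4 - 24*x^3 + 216*x^2 - 864*x + 1296
which factors as (x - 6)^4. The eigenvalues (with algebraic multiplicities) are λ = 6 with multiplicity 4.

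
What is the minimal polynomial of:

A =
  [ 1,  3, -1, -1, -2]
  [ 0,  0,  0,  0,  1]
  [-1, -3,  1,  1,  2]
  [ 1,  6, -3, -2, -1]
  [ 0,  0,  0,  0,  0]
x^3

The characteristic polynomial is χ_A(x) = x^5, so the eigenvalues are known. The minimal polynomial is
  m_A(x) = Π_λ (x − λ)^{k_λ}
where k_λ is the size of the *largest* Jordan block for λ (equivalently, the smallest k with (A − λI)^k v = 0 for every generalised eigenvector v of λ).

  λ = 0: largest Jordan block has size 3, contributing (x − 0)^3

So m_A(x) = x^3 = x^3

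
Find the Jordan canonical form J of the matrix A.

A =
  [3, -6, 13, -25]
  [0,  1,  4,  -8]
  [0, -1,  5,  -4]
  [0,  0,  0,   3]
J_3(3) ⊕ J_1(3)

The characteristic polynomial is
  det(x·I − A) = x^4 - 12*x^3 + 54*x^2 - 108*x + 81 = (x - 3)^4

Eigenvalues and multiplicities (the geometric multiplicity of λ is n − rank(A − λI), which equals the number of Jordan blocks for λ):
  λ = 3: algebraic multiplicity = 4, geometric multiplicity = 2

Determining the block sizes for each eigenvalue:
  λ = 3: with am = 4 and gm = 2, the partition is not yet determined (e.g. several partitions of 4 into 2 parts exist). Let N = A − (3)·I. Computing rank(N^1) = 2, rank(N^2) = 1, rank(N^3) = 0; the number of blocks of size ≥ j is rank(N^{j−1}) − rank(N^j), giving [2, 1, 1]. So we have 1 block(s) of size 3, 1 block(s) of size 1 → block sizes [3, 1]

Assembling the blocks gives a Jordan form
J =
  [3, 1, 0, 0]
  [0, 3, 1, 0]
  [0, 0, 3, 0]
  [0, 0, 0, 3]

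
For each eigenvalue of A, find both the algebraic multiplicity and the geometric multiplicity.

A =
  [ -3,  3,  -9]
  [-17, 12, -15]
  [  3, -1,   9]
λ = 6: alg = 3, geom = 1

Step 1 — factor the characteristic polynomial to read off the algebraic multiplicities:
  χ_A(x) = (x - 6)^3

Step 2 — compute geometric multiplicities via the rank-nullity identity g(λ) = n − rank(A − λI):
  rank(A − (6)·I) = 2, so dim ker(A − (6)·I) = n − 2 = 1

Summary:
  λ = 6: algebraic multiplicity = 3, geometric multiplicity = 1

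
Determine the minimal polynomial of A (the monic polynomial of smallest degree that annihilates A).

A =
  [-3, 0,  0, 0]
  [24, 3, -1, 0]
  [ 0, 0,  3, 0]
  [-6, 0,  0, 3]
x^3 - 3*x^2 - 9*x + 27

The characteristic polynomial is χ_A(x) = (x - 3)^3*(x + 3), so the eigenvalues are known. The minimal polynomial is
  m_A(x) = Π_λ (x − λ)^{k_λ}
where k_λ is the size of the *largest* Jordan block for λ (equivalently, the smallest k with (A − λI)^k v = 0 for every generalised eigenvector v of λ).

  λ = -3: largest Jordan block has size 1, contributing (x + 3)
  λ = 3: largest Jordan block has size 2, contributing (x − 3)^2

So m_A(x) = (x - 3)^2*(x + 3) = x^3 - 3*x^2 - 9*x + 27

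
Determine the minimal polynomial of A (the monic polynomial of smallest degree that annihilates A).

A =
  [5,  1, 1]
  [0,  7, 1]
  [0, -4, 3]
x^3 - 15*x^2 + 75*x - 125

The characteristic polynomial is χ_A(x) = (x - 5)^3, so the eigenvalues are known. The minimal polynomial is
  m_A(x) = Π_λ (x − λ)^{k_λ}
where k_λ is the size of the *largest* Jordan block for λ (equivalently, the smallest k with (A − λI)^k v = 0 for every generalised eigenvector v of λ).

  λ = 5: largest Jordan block has size 3, contributing (x − 5)^3

So m_A(x) = (x - 5)^3 = x^3 - 15*x^2 + 75*x - 125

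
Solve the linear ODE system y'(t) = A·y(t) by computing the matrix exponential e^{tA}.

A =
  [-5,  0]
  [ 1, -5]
e^{tA} =
  [exp(-5*t), 0]
  [t*exp(-5*t), exp(-5*t)]

Strategy: write A = P · J · P⁻¹ where J is a Jordan canonical form, so e^{tA} = P · e^{tJ} · P⁻¹, and e^{tJ} can be computed block-by-block.

A has Jordan form
J =
  [-5,  1]
  [ 0, -5]
(up to reordering of blocks).

Per-block formulas:
  For a 2×2 Jordan block J_2(-5): exp(t · J_2(-5)) = e^(-5t)·(I + t·N), where N is the 2×2 nilpotent shift.

After assembling e^{tJ} and conjugating by P, we get:

e^{tA} =
  [exp(-5*t), 0]
  [t*exp(-5*t), exp(-5*t)]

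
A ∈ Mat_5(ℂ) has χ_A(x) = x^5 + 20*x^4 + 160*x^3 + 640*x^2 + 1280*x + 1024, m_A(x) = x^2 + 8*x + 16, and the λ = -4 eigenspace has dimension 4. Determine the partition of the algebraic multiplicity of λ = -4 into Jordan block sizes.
Block sizes for λ = -4: [2, 1, 1, 1]

Step 1 — from the characteristic polynomial, algebraic multiplicity of λ = -4 is 5. From dim ker(A − (-4)·I) = 4, there are exactly 4 Jordan blocks for λ = -4.
Step 2 — from the minimal polynomial, the factor (x + 4)^2 tells us the largest block for λ = -4 has size 2.
Step 3 — with total size 5, 4 blocks, and largest block 2, the block sizes (in nonincreasing order) are [2, 1, 1, 1].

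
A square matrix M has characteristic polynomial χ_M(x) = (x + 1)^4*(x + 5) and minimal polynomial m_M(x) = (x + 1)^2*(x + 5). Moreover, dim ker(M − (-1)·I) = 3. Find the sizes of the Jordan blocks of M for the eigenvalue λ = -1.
Block sizes for λ = -1: [2, 1, 1]

Step 1 — from the characteristic polynomial, algebraic multiplicity of λ = -1 is 4. From dim ker(M − (-1)·I) = 3, there are exactly 3 Jordan blocks for λ = -1.
Step 2 — from the minimal polynomial, the factor (x + 1)^2 tells us the largest block for λ = -1 has size 2.
Step 3 — with total size 4, 3 blocks, and largest block 2, the block sizes (in nonincreasing order) are [2, 1, 1].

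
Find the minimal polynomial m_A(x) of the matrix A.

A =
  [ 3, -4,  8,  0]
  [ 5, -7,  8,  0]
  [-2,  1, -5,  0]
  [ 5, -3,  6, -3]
x^3 + 9*x^2 + 27*x + 27

The characteristic polynomial is χ_A(x) = (x + 3)^4, so the eigenvalues are known. The minimal polynomial is
  m_A(x) = Π_λ (x − λ)^{k_λ}
where k_λ is the size of the *largest* Jordan block for λ (equivalently, the smallest k with (A − λI)^k v = 0 for every generalised eigenvector v of λ).

  λ = -3: largest Jordan block has size 3, contributing (x + 3)^3

So m_A(x) = (x + 3)^3 = x^3 + 9*x^2 + 27*x + 27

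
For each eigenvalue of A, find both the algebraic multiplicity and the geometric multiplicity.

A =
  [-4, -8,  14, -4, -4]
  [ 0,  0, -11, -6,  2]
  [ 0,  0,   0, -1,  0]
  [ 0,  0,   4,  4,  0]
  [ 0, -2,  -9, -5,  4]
λ = -4: alg = 1, geom = 1; λ = 2: alg = 4, geom = 2

Step 1 — factor the characteristic polynomial to read off the algebraic multiplicities:
  χ_A(x) = (x - 2)^4*(x + 4)

Step 2 — compute geometric multiplicities via the rank-nullity identity g(λ) = n − rank(A − λI):
  rank(A − (-4)·I) = 4, so dim ker(A − (-4)·I) = n − 4 = 1
  rank(A − (2)·I) = 3, so dim ker(A − (2)·I) = n − 3 = 2

Summary:
  λ = -4: algebraic multiplicity = 1, geometric multiplicity = 1
  λ = 2: algebraic multiplicity = 4, geometric multiplicity = 2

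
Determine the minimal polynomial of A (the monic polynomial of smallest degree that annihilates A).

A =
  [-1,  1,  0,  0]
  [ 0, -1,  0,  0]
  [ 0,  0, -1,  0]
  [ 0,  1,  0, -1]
x^2 + 2*x + 1

The characteristic polynomial is χ_A(x) = (x + 1)^4, so the eigenvalues are known. The minimal polynomial is
  m_A(x) = Π_λ (x − λ)^{k_λ}
where k_λ is the size of the *largest* Jordan block for λ (equivalently, the smallest k with (A − λI)^k v = 0 for every generalised eigenvector v of λ).

  λ = -1: largest Jordan block has size 2, contributing (x + 1)^2

So m_A(x) = (x + 1)^2 = x^2 + 2*x + 1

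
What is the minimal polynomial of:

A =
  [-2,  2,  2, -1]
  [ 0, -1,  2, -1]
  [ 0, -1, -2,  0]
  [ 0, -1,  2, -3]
x^3 + 6*x^2 + 12*x + 8

The characteristic polynomial is χ_A(x) = (x + 2)^4, so the eigenvalues are known. The minimal polynomial is
  m_A(x) = Π_λ (x − λ)^{k_λ}
where k_λ is the size of the *largest* Jordan block for λ (equivalently, the smallest k with (A − λI)^k v = 0 for every generalised eigenvector v of λ).

  λ = -2: largest Jordan block has size 3, contributing (x + 2)^3

So m_A(x) = (x + 2)^3 = x^3 + 6*x^2 + 12*x + 8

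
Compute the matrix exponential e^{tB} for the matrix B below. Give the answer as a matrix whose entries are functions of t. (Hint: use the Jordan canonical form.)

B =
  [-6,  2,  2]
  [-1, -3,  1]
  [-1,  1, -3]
e^{tB} =
  [-2*t*exp(-4*t) + exp(-4*t), 2*t*exp(-4*t), 2*t*exp(-4*t)]
  [-t*exp(-4*t), t*exp(-4*t) + exp(-4*t), t*exp(-4*t)]
  [-t*exp(-4*t), t*exp(-4*t), t*exp(-4*t) + exp(-4*t)]

Strategy: write B = P · J · P⁻¹ where J is a Jordan canonical form, so e^{tB} = P · e^{tJ} · P⁻¹, and e^{tJ} can be computed block-by-block.

B has Jordan form
J =
  [-4,  1,  0]
  [ 0, -4,  0]
  [ 0,  0, -4]
(up to reordering of blocks).

Per-block formulas:
  For a 1×1 block at λ = -4: exp(t · [-4]) = [e^(-4t)].
  For a 2×2 Jordan block J_2(-4): exp(t · J_2(-4)) = e^(-4t)·(I + t·N), where N is the 2×2 nilpotent shift.

After assembling e^{tJ} and conjugating by P, we get:

e^{tB} =
  [-2*t*exp(-4*t) + exp(-4*t), 2*t*exp(-4*t), 2*t*exp(-4*t)]
  [-t*exp(-4*t), t*exp(-4*t) + exp(-4*t), t*exp(-4*t)]
  [-t*exp(-4*t), t*exp(-4*t), t*exp(-4*t) + exp(-4*t)]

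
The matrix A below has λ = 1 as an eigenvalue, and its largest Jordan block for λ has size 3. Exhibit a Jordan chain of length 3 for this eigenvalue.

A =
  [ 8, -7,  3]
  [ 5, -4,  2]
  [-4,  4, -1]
A Jordan chain for λ = 1 of length 3:
v_1 = (2, 2, 0)ᵀ
v_2 = (7, 5, -4)ᵀ
v_3 = (1, 0, 0)ᵀ

Let N = A − (1)·I. We want v_3 with N^3 v_3 = 0 but N^2 v_3 ≠ 0; then v_{j-1} := N · v_j for j = 3, …, 2.

Pick v_3 = (1, 0, 0)ᵀ.
Then v_2 = N · v_3 = (7, 5, -4)ᵀ.
Then v_1 = N · v_2 = (2, 2, 0)ᵀ.

Sanity check: (A − (1)·I) v_1 = (0, 0, 0)ᵀ = 0. ✓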